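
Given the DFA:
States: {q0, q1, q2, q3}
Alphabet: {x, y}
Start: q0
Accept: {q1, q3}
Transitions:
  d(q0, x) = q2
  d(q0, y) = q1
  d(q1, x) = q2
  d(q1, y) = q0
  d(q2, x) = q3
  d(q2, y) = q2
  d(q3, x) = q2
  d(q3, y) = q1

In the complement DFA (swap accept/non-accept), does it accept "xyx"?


Trace: q0 -> q2 -> q2 -> q3
Final: q3
Original accept: {q1, q3}
Complement: q3 is in original accept

No, complement rejects (original accepts)


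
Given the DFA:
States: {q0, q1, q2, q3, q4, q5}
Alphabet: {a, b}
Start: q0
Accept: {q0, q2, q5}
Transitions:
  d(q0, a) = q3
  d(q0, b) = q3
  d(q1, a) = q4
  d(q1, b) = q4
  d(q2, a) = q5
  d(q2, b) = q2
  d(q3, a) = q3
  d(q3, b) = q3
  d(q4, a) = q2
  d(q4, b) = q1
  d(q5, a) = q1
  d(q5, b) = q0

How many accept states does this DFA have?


Accept states listed: {q0, q2, q5}
Counting: q0(1) q2(2) q5(3)

3


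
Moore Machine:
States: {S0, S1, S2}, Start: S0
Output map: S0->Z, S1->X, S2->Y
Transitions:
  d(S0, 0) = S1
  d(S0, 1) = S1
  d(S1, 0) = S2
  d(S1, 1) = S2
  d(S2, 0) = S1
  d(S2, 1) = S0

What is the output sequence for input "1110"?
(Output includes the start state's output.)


Start: S0 (output Z)
  --1--> S1 (output X)
  --1--> S2 (output Y)
  --1--> S0 (output Z)
  --0--> S1 (output X)

"ZXYZX"


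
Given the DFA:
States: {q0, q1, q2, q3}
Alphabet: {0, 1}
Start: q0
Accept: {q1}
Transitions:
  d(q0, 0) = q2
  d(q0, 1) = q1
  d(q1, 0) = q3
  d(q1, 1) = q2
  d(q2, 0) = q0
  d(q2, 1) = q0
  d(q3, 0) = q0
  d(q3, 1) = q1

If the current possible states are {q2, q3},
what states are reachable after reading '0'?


Apply transition on '0' from each current state:
  d(q2, 0) = q0
  d(q3, 0) = q0

{q0}


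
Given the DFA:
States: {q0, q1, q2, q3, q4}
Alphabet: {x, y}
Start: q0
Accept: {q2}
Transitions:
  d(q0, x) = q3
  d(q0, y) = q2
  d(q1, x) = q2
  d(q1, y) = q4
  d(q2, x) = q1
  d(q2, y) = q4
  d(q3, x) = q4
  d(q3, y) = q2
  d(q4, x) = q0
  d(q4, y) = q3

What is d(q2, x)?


Looking up transition d(q2, x)

q1


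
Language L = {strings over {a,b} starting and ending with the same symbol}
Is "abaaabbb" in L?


first = 'a', last = 'b'

No, "abaaabbb" is not in L


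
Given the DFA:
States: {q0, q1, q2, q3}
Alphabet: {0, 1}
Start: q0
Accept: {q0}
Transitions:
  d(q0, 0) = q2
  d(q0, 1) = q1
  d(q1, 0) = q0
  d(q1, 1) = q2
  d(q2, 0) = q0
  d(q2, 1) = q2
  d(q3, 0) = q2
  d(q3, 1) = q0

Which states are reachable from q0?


BFS from q0:
  layer 0: {q0}
  layer 1: {q1, q2}

{q0, q1, q2}


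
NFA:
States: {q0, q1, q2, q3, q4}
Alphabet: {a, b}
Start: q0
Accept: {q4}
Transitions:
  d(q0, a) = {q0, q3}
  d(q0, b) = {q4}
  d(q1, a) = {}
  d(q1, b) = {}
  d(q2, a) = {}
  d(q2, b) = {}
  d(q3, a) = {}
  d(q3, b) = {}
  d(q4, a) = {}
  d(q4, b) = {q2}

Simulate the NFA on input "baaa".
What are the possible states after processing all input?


Start: {q0}
  --b--> {q4}
  --a--> {}
  --a--> {}
  --a--> {}

{} (empty set, no valid transitions)


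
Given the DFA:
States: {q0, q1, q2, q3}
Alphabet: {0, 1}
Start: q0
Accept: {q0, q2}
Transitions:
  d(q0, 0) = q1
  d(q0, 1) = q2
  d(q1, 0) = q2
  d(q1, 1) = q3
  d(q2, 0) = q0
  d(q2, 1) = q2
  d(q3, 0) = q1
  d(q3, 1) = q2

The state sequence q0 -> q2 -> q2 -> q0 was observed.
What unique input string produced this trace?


Trace back each transition to find the symbol:
  q0 --[1]--> q2
  q2 --[1]--> q2
  q2 --[0]--> q0

"110"


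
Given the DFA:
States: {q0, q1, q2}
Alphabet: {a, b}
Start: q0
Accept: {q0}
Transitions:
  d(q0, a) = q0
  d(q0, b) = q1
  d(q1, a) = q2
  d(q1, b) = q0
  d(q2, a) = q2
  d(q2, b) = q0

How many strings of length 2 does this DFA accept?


Enumerating all length-2 strings:
  "aa" -> q0 [accept]
  "ab" -> q1 [reject]
  "ba" -> q2 [reject]
  "bb" -> q0 [accept]

2 out of 4


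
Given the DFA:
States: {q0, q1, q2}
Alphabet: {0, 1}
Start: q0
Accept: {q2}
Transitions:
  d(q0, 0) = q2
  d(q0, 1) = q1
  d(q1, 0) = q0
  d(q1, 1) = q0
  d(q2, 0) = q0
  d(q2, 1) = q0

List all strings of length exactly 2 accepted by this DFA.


All strings of length 2: 4 total
Accepted: 0

None


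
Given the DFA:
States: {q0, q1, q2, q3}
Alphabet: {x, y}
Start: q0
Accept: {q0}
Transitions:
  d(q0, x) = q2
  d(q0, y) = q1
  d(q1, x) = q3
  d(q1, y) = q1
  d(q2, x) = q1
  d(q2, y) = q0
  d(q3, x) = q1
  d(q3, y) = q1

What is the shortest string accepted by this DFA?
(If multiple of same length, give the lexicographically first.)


BFS by string length (lex-first path to each state shown):
  len 0: q0<-""
Found accept state at length 0.

"" (empty string)


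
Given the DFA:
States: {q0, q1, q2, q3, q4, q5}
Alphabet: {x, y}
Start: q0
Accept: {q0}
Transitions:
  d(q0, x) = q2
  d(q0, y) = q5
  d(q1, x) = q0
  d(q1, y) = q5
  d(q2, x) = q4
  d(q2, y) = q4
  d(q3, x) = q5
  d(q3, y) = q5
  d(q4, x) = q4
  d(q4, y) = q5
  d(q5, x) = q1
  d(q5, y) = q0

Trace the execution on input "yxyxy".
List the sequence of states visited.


Input: yxyxy
d(q0, y) = q5
d(q5, x) = q1
d(q1, y) = q5
d(q5, x) = q1
d(q1, y) = q5


q0 -> q5 -> q1 -> q5 -> q1 -> q5


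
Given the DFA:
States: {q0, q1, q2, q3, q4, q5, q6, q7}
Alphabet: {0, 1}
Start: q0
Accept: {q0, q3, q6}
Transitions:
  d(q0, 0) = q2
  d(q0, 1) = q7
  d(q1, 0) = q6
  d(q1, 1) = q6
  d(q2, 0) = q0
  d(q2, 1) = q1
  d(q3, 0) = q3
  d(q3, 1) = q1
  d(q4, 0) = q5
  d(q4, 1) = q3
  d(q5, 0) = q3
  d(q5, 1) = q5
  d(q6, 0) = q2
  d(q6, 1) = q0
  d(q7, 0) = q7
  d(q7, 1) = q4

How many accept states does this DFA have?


Accept states listed: {q0, q3, q6}
Counting: q0(1) q3(2) q6(3)

3


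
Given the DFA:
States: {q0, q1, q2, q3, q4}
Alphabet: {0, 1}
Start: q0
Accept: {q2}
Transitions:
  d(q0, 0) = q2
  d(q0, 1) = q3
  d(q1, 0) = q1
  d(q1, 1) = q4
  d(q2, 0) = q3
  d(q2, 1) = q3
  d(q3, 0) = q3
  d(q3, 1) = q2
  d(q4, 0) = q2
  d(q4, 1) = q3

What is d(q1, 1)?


Looking up transition d(q1, 1)

q4


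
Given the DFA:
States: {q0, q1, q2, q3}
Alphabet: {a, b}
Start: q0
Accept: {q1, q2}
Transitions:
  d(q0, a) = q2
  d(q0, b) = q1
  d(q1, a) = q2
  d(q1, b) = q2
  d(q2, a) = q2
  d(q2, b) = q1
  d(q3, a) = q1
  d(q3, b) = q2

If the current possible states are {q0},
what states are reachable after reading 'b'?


Apply transition on 'b' from each current state:
  d(q0, b) = q1

{q1}


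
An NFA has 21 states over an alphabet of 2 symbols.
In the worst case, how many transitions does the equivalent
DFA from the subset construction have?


Subset construction: one DFA state per subset of NFA states = 2^21 = 2097152 states.
Each DFA state has 2 outgoing transitions: 2097152 * 2 = 4194304

4194304


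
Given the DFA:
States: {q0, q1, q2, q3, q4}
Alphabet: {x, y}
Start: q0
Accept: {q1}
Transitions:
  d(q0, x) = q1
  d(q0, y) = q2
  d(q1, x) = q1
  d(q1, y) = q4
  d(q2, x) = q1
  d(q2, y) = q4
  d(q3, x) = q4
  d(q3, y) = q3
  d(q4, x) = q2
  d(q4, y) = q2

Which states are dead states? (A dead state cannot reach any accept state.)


Forward reachability from each state:
  q0 -> reaches accept state q1 (live)
  q1 -> reaches accept state q1 (live)
  q2 -> reaches accept state q1 (live)
  q3 -> reaches accept state q1 (live)
  q4 -> reaches accept state q1 (live)

None (all states can reach an accept state)


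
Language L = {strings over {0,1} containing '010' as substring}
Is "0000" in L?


'010' does not occur

No, "0000" is not in L


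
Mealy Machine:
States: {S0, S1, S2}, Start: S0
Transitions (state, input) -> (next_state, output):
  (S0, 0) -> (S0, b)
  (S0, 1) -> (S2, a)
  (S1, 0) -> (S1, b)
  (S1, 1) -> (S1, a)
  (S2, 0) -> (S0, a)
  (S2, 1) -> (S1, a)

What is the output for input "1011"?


Step-by-step:
  (S0, 1) -> (S2, a)
  (S2, 0) -> (S0, a)
  (S0, 1) -> (S2, a)
  (S2, 1) -> (S1, a)

"aaaa"


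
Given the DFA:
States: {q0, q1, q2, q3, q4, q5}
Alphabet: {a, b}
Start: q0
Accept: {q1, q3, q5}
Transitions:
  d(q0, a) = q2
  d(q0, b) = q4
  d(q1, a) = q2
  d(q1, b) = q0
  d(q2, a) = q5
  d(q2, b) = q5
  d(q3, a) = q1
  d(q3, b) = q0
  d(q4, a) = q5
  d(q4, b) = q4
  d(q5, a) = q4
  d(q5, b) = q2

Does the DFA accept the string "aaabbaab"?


Trace: q0 -> q2 -> q5 -> q4 -> q4 -> q4 -> q5 -> q4 -> q4
Final state: q4
Accept states: {q1, q3, q5}

No, rejected (final state q4 is not an accept state)


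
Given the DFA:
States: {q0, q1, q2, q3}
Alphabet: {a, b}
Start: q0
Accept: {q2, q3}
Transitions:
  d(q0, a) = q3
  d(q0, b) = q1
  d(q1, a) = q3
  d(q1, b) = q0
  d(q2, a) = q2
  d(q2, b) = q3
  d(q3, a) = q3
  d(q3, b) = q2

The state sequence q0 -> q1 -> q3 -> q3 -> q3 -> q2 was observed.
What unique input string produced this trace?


Trace back each transition to find the symbol:
  q0 --[b]--> q1
  q1 --[a]--> q3
  q3 --[a]--> q3
  q3 --[a]--> q3
  q3 --[b]--> q2

"baaab"


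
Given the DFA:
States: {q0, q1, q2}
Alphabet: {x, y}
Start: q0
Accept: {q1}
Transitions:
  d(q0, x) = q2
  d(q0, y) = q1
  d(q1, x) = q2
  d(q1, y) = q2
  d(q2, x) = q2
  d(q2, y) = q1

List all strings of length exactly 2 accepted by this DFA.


All strings of length 2: 4 total
Accepted: 1

"xy"


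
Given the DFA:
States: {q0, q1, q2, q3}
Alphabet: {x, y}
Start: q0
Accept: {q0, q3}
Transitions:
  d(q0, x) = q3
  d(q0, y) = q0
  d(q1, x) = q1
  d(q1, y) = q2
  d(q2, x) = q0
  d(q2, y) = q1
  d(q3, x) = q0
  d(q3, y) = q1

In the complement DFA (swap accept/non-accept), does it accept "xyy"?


Trace: q0 -> q3 -> q1 -> q2
Final: q2
Original accept: {q0, q3}
Complement: q2 is not in original accept

Yes, complement accepts (original rejects)


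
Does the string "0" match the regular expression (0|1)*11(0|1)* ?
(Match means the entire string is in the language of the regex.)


|string| = 1; first = '0'; last = '0'

No, "0" does not match (0|1)*11(0|1)*


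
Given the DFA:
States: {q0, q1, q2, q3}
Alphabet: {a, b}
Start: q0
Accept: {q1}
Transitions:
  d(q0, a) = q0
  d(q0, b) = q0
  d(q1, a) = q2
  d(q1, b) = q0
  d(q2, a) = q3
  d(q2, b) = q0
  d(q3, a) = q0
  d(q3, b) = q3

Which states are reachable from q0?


BFS from q0:
  layer 0: {q0}

{q0}


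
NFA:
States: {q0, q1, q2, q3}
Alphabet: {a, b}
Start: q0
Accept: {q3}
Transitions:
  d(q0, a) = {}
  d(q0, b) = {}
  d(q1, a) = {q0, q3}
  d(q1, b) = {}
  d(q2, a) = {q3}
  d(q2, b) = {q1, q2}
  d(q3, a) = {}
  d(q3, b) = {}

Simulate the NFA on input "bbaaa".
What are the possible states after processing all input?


Start: {q0}
  --b--> {}
  --b--> {}
  --a--> {}
  --a--> {}
  --a--> {}

{} (empty set, no valid transitions)


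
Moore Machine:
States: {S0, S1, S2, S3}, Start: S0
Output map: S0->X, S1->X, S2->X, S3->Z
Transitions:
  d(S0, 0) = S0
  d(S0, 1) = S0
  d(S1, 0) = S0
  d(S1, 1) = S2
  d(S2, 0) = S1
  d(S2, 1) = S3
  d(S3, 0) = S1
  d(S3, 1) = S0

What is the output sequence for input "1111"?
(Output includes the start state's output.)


Start: S0 (output X)
  --1--> S0 (output X)
  --1--> S0 (output X)
  --1--> S0 (output X)
  --1--> S0 (output X)

"XXXXX"


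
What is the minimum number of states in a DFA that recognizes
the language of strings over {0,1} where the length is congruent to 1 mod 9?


States track (length) mod 9.
Need 9 states: one per remainder 0..8; accept = remainder 1.

9


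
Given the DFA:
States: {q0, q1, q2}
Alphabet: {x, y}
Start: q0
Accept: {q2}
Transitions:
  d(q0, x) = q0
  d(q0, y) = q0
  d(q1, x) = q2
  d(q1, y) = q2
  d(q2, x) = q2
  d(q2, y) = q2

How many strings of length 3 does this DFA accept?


Enumerating all length-3 strings:
  "xxx" -> q0 [reject]
  "xxy" -> q0 [reject]
  "xyx" -> q0 [reject]
  "xyy" -> q0 [reject]
  "yxx" -> q0 [reject]
  "yxy" -> q0 [reject]
  "yyx" -> q0 [reject]
  "yyy" -> q0 [reject]

0 out of 8


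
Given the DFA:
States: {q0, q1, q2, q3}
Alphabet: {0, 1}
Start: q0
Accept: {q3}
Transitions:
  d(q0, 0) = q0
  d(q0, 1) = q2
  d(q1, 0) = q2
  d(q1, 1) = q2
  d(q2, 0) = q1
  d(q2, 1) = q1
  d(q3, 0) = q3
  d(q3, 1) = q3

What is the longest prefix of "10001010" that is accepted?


Run the DFA, marking each prefix where the state is accepting:
  "" -> q0 [reject]
  "1" -> q2 [reject]
  "10" -> q1 [reject]
  "100" -> q2 [reject]
  "1000" -> q1 [reject]
  "10001" -> q2 [reject]
  "100010" -> q1 [reject]
  "1000101" -> q2 [reject]
  "10001010" -> q1 [reject]

No prefix is accepted


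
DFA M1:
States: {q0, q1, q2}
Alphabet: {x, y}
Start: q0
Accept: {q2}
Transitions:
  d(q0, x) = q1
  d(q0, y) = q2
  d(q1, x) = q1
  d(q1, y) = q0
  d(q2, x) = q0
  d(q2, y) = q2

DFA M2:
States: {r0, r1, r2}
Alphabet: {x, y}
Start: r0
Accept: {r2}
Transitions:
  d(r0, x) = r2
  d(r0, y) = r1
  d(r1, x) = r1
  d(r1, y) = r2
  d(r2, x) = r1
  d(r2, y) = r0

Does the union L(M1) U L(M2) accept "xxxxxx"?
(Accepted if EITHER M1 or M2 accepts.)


M1: final=q1 accepted=False
M2: final=r1 accepted=False

No, union rejects (neither accepts)


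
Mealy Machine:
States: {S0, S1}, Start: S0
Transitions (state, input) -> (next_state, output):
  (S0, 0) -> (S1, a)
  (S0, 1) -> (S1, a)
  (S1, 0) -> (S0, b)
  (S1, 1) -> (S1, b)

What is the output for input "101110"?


Step-by-step:
  (S0, 1) -> (S1, a)
  (S1, 0) -> (S0, b)
  (S0, 1) -> (S1, a)
  (S1, 1) -> (S1, b)
  (S1, 1) -> (S1, b)
  (S1, 0) -> (S0, b)

"ababbb"


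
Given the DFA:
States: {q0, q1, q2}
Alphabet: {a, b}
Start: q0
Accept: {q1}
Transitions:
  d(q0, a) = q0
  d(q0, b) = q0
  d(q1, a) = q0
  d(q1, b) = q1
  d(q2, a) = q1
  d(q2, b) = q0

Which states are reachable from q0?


BFS from q0:
  layer 0: {q0}

{q0}


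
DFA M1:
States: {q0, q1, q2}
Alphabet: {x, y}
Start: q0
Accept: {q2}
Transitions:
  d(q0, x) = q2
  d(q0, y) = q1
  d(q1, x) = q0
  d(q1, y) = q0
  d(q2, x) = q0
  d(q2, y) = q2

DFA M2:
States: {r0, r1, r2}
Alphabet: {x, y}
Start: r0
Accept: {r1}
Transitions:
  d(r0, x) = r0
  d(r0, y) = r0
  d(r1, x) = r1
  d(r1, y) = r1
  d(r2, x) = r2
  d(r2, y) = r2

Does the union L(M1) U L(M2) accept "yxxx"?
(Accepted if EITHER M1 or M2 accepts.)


M1: final=q0 accepted=False
M2: final=r0 accepted=False

No, union rejects (neither accepts)


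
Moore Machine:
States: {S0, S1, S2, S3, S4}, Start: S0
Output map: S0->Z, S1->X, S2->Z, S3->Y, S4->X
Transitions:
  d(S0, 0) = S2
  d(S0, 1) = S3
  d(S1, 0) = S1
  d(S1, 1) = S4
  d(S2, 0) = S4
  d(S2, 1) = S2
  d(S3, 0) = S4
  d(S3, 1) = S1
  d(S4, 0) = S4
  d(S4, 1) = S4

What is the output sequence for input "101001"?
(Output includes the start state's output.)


Start: S0 (output Z)
  --1--> S3 (output Y)
  --0--> S4 (output X)
  --1--> S4 (output X)
  --0--> S4 (output X)
  --0--> S4 (output X)
  --1--> S4 (output X)

"ZYXXXXX"


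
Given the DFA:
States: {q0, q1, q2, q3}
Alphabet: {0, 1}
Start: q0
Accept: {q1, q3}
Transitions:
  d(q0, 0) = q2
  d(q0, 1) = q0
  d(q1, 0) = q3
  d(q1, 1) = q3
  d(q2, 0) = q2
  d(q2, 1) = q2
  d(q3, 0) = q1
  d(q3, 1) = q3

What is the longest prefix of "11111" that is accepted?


Run the DFA, marking each prefix where the state is accepting:
  "" -> q0 [reject]
  "1" -> q0 [reject]
  "11" -> q0 [reject]
  "111" -> q0 [reject]
  "1111" -> q0 [reject]
  "11111" -> q0 [reject]

No prefix is accepted


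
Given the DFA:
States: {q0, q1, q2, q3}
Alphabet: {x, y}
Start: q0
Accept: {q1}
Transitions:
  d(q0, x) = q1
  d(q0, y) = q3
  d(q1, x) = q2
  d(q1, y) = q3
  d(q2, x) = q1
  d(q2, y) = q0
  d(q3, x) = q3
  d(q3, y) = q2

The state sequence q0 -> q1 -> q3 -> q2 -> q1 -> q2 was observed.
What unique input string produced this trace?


Trace back each transition to find the symbol:
  q0 --[x]--> q1
  q1 --[y]--> q3
  q3 --[y]--> q2
  q2 --[x]--> q1
  q1 --[x]--> q2

"xyyxx"


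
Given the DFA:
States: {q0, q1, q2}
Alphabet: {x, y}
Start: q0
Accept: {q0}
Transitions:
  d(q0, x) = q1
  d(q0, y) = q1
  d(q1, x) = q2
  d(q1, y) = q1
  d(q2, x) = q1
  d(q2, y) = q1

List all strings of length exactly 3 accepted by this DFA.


All strings of length 3: 8 total
Accepted: 0

None


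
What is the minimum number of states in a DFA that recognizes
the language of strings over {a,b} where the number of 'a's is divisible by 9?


States track (count of 'a') mod 9.
Need 9 states: one per remainder 0..8; accept = remainder 0.

9


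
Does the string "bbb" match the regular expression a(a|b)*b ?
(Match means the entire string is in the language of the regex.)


|string| = 3; first = 'b'; last = 'b'

No, "bbb" does not match a(a|b)*b


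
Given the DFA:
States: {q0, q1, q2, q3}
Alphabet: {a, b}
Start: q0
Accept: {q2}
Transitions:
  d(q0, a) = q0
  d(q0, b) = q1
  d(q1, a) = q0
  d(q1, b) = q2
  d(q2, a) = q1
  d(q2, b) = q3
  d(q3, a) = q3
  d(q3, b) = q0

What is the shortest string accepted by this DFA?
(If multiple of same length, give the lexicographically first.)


BFS by string length (lex-first path to each state shown):
  len 0: q0<-""
  len 1: q0<-"a", q1<-"b"
  len 2: q0<-"aa", q1<-"ab", q2<-"bb"
Found accept state at length 2.

"bb"


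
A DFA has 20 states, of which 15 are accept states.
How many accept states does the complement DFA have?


Complement swaps accept and non-accept states.
20 - 15 = 5

5


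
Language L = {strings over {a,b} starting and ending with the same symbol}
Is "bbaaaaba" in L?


first = 'b', last = 'a'

No, "bbaaaaba" is not in L


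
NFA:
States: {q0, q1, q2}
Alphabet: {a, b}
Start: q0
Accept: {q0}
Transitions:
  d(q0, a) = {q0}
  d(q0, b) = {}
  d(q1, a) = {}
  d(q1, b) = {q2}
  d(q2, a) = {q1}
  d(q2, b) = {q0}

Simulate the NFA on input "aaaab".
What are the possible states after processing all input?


Start: {q0}
  --a--> {q0}
  --a--> {q0}
  --a--> {q0}
  --a--> {q0}
  --b--> {}

{} (empty set, no valid transitions)


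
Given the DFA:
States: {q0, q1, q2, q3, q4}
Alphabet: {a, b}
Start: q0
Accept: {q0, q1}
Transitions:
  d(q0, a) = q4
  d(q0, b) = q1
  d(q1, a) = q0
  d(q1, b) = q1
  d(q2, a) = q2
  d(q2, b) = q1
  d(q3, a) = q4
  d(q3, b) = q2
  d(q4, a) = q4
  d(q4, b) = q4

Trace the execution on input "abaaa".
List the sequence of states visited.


Input: abaaa
d(q0, a) = q4
d(q4, b) = q4
d(q4, a) = q4
d(q4, a) = q4
d(q4, a) = q4


q0 -> q4 -> q4 -> q4 -> q4 -> q4


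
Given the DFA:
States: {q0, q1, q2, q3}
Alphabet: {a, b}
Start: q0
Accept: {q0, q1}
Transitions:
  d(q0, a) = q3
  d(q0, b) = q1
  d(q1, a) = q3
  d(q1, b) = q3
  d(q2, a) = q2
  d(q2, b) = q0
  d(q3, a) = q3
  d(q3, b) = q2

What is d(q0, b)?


Looking up transition d(q0, b)

q1


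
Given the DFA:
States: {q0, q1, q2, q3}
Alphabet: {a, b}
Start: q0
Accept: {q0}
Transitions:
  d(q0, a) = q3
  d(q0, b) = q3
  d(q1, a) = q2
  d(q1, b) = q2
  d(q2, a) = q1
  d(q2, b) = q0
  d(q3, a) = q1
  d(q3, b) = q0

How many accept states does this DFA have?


Accept states listed: {q0}
Counting: q0(1)

1


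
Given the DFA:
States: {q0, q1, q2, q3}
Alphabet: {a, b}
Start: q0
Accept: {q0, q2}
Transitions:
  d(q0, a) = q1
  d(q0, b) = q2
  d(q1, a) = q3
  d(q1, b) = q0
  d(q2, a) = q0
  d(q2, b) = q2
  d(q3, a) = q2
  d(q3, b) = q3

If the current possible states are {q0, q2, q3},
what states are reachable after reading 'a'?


Apply transition on 'a' from each current state:
  d(q0, a) = q1
  d(q2, a) = q0
  d(q3, a) = q2

{q0, q1, q2}


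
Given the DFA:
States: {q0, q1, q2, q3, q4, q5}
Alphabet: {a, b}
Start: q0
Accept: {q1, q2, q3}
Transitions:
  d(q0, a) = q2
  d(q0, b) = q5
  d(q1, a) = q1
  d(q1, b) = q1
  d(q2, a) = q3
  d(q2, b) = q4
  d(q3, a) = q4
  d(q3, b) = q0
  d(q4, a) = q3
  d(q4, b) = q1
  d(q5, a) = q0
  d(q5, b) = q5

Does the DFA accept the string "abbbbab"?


Trace: q0 -> q2 -> q4 -> q1 -> q1 -> q1 -> q1 -> q1
Final state: q1
Accept states: {q1, q2, q3}

Yes, accepted (final state q1 is an accept state)


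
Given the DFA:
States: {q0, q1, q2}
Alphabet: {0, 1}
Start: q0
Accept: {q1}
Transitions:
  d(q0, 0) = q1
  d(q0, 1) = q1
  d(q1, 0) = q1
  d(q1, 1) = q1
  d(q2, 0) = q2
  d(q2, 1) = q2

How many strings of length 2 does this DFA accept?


Enumerating all length-2 strings:
  "00" -> q1 [accept]
  "01" -> q1 [accept]
  "10" -> q1 [accept]
  "11" -> q1 [accept]

4 out of 4


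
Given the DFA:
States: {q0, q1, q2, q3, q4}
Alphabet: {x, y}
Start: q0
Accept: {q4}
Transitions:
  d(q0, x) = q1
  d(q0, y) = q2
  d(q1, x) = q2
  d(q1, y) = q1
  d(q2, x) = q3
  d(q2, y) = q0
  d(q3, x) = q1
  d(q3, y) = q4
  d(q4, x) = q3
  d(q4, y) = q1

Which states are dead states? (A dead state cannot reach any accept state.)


Forward reachability from each state:
  q0 -> reaches accept state q4 (live)
  q1 -> reaches accept state q4 (live)
  q2 -> reaches accept state q4 (live)
  q3 -> reaches accept state q4 (live)
  q4 -> reaches accept state q4 (live)

None (all states can reach an accept state)


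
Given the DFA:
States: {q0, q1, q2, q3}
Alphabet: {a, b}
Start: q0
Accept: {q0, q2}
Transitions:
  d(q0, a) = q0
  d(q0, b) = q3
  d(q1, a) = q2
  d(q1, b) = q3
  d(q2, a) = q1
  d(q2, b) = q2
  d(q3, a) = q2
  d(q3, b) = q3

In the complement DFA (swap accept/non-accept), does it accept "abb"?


Trace: q0 -> q0 -> q3 -> q3
Final: q3
Original accept: {q0, q2}
Complement: q3 is not in original accept

Yes, complement accepts (original rejects)


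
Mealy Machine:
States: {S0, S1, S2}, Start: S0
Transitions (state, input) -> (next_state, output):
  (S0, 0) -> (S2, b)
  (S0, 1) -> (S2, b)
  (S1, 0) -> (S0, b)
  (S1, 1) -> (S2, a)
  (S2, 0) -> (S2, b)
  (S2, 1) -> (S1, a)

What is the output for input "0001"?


Step-by-step:
  (S0, 0) -> (S2, b)
  (S2, 0) -> (S2, b)
  (S2, 0) -> (S2, b)
  (S2, 1) -> (S1, a)

"bbba"


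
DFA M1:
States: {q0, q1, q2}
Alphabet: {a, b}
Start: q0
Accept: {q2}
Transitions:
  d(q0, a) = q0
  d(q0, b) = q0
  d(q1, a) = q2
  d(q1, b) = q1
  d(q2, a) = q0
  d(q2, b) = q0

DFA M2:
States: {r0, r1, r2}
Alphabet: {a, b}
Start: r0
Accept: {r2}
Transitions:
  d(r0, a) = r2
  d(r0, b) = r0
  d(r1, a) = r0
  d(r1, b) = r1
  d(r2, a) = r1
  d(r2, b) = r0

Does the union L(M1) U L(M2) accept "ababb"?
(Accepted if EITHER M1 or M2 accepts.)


M1: final=q0 accepted=False
M2: final=r0 accepted=False

No, union rejects (neither accepts)


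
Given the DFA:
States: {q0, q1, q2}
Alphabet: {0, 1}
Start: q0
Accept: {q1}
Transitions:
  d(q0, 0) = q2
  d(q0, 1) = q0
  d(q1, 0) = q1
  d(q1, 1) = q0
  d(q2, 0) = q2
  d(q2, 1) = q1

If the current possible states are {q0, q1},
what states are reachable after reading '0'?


Apply transition on '0' from each current state:
  d(q0, 0) = q2
  d(q1, 0) = q1

{q1, q2}


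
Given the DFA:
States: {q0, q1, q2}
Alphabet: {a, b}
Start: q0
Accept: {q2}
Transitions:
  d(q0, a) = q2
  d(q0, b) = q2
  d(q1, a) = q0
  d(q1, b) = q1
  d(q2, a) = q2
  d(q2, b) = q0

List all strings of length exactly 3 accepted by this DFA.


All strings of length 3: 8 total
Accepted: 6

"aaa", "aba", "abb", "baa", "bba", "bbb"


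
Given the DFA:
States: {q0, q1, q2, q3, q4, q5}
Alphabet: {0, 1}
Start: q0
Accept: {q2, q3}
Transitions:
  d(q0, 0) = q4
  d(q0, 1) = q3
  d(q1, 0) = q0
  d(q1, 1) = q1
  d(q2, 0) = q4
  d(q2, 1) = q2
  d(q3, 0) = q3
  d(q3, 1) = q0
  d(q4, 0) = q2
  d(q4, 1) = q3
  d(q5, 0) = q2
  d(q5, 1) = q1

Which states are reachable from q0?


BFS from q0:
  layer 0: {q0}
  layer 1: {q3, q4}
  layer 2: {q2}

{q0, q2, q3, q4}


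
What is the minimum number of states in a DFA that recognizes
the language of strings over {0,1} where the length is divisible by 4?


States track (length) mod 4.
Need 4 states: one per remainder 0..3; accept = remainder 0.

4


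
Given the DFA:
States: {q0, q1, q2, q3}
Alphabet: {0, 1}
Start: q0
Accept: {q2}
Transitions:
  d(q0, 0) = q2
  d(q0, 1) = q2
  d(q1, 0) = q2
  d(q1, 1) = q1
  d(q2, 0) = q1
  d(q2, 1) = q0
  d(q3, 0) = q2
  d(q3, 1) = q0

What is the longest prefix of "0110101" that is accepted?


Run the DFA, marking each prefix where the state is accepting:
  "" -> q0 [reject]
  "0" -> q2 [accept]
  "01" -> q0 [reject]
  "011" -> q2 [accept]
  "0110" -> q1 [reject]
  "01101" -> q1 [reject]
  "011010" -> q2 [accept]
  "0110101" -> q0 [reject]

"011010"


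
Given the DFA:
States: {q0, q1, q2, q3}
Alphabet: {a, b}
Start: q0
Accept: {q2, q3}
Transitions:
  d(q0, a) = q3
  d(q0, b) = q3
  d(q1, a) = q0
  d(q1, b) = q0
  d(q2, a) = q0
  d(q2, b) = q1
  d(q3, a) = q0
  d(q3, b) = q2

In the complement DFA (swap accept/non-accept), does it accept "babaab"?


Trace: q0 -> q3 -> q0 -> q3 -> q0 -> q3 -> q2
Final: q2
Original accept: {q2, q3}
Complement: q2 is in original accept

No, complement rejects (original accepts)


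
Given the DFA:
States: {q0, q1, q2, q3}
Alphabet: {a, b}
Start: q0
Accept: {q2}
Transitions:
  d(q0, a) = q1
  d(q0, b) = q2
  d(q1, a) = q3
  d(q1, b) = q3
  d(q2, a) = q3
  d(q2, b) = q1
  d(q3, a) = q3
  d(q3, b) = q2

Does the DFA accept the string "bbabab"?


Trace: q0 -> q2 -> q1 -> q3 -> q2 -> q3 -> q2
Final state: q2
Accept states: {q2}

Yes, accepted (final state q2 is an accept state)


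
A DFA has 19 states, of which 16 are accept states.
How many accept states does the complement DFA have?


Complement swaps accept and non-accept states.
19 - 16 = 3

3


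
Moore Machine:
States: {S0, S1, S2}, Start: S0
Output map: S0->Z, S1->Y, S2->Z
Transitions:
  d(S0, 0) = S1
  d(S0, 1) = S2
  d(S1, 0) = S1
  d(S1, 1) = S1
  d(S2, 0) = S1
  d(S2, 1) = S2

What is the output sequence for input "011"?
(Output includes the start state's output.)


Start: S0 (output Z)
  --0--> S1 (output Y)
  --1--> S1 (output Y)
  --1--> S1 (output Y)

"ZYYY"


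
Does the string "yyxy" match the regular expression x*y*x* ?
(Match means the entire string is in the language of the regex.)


|string| = 4; first = 'y'; last = 'y'

No, "yyxy" does not match x*y*x*


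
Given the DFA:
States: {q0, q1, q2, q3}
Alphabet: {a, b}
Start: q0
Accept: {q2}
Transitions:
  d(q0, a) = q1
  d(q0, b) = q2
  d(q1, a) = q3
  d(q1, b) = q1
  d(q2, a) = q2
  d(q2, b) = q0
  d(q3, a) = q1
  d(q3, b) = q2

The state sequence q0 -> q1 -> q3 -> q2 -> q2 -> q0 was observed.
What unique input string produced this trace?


Trace back each transition to find the symbol:
  q0 --[a]--> q1
  q1 --[a]--> q3
  q3 --[b]--> q2
  q2 --[a]--> q2
  q2 --[b]--> q0

"aabab"


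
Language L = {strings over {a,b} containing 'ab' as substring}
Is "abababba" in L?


'ab' occurs at index 0

Yes, "abababba" is in L


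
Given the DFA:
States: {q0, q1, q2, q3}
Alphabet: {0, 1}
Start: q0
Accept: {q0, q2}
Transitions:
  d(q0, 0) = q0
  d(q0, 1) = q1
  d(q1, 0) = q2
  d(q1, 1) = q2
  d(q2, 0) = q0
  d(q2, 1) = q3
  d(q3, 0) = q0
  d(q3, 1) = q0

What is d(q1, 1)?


Looking up transition d(q1, 1)

q2


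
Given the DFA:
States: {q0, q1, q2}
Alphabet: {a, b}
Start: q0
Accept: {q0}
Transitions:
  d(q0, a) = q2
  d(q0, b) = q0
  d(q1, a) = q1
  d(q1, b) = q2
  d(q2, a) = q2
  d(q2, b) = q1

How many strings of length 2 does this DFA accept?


Enumerating all length-2 strings:
  "aa" -> q2 [reject]
  "ab" -> q1 [reject]
  "ba" -> q2 [reject]
  "bb" -> q0 [accept]

1 out of 4


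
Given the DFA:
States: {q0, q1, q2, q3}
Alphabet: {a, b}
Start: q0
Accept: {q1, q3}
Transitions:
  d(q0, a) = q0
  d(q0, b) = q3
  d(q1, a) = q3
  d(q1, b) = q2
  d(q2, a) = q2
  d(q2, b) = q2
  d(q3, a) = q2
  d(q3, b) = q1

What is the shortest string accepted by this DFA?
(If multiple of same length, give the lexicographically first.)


BFS by string length (lex-first path to each state shown):
  len 0: q0<-""
  len 1: q0<-"a", q3<-"b"
Found accept state at length 1.

"b"


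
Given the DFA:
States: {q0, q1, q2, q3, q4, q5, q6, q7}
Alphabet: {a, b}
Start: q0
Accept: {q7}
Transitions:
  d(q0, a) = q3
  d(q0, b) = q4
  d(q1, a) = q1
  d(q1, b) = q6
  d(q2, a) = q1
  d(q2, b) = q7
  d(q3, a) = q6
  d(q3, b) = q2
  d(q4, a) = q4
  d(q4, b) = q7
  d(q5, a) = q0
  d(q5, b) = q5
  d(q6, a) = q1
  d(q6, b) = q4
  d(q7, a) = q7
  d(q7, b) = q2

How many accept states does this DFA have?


Accept states listed: {q7}
Counting: q7(1)

1


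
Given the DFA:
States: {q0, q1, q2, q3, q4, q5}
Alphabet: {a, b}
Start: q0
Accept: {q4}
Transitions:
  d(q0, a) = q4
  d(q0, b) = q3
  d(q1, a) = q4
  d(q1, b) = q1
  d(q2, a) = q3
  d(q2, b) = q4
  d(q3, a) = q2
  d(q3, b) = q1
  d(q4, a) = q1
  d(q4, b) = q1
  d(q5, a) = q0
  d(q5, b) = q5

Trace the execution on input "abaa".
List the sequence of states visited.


Input: abaa
d(q0, a) = q4
d(q4, b) = q1
d(q1, a) = q4
d(q4, a) = q1


q0 -> q4 -> q1 -> q4 -> q1


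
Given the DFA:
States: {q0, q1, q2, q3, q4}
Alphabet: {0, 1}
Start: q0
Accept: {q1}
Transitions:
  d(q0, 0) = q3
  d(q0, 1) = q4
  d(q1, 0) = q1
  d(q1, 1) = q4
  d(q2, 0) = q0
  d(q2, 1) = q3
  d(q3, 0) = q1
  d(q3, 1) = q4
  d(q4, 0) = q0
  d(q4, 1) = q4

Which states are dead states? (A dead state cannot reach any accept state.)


Forward reachability from each state:
  q0 -> reaches accept state q1 (live)
  q1 -> reaches accept state q1 (live)
  q2 -> reaches accept state q1 (live)
  q3 -> reaches accept state q1 (live)
  q4 -> reaches accept state q1 (live)

None (all states can reach an accept state)


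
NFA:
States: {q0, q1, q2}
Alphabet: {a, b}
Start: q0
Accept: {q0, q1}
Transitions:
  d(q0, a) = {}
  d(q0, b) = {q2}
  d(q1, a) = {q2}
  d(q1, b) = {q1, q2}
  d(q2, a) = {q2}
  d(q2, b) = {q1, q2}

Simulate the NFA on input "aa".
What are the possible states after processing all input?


Start: {q0}
  --a--> {}
  --a--> {}

{} (empty set, no valid transitions)


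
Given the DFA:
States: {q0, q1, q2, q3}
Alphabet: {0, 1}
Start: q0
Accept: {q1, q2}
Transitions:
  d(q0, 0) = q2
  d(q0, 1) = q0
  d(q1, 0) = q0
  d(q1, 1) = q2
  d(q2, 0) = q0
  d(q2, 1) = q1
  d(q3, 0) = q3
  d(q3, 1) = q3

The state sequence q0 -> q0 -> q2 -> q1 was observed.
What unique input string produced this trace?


Trace back each transition to find the symbol:
  q0 --[1]--> q0
  q0 --[0]--> q2
  q2 --[1]--> q1

"101"


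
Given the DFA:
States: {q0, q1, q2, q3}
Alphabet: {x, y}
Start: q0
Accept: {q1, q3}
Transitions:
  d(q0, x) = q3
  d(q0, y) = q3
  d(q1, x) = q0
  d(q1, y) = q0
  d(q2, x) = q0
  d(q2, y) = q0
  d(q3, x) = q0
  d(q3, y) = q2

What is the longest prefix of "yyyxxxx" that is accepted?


Run the DFA, marking each prefix where the state is accepting:
  "" -> q0 [reject]
  "y" -> q3 [accept]
  "yy" -> q2 [reject]
  "yyy" -> q0 [reject]
  "yyyx" -> q3 [accept]
  "yyyxx" -> q0 [reject]
  "yyyxxx" -> q3 [accept]
  "yyyxxxx" -> q0 [reject]

"yyyxxx"


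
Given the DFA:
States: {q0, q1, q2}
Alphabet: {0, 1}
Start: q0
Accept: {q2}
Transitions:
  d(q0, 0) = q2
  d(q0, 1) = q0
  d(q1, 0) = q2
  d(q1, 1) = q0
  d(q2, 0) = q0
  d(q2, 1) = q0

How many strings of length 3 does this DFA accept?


Enumerating all length-3 strings:
  "000" -> q2 [accept]
  "001" -> q0 [reject]
  "010" -> q2 [accept]
  "011" -> q0 [reject]
  "100" -> q0 [reject]
  "101" -> q0 [reject]
  "110" -> q2 [accept]
  "111" -> q0 [reject]

3 out of 8


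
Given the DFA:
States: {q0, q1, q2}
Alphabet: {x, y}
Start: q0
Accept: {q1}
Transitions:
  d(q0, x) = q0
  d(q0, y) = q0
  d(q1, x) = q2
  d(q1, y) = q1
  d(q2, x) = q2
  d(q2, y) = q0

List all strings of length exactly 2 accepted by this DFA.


All strings of length 2: 4 total
Accepted: 0

None


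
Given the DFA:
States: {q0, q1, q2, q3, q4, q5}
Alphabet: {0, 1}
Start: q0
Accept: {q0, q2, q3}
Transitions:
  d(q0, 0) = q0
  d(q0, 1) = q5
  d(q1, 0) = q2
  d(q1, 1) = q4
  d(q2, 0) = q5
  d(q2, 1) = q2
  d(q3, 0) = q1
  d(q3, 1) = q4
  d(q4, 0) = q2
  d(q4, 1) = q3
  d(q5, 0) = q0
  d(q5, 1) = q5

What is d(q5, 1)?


Looking up transition d(q5, 1)

q5


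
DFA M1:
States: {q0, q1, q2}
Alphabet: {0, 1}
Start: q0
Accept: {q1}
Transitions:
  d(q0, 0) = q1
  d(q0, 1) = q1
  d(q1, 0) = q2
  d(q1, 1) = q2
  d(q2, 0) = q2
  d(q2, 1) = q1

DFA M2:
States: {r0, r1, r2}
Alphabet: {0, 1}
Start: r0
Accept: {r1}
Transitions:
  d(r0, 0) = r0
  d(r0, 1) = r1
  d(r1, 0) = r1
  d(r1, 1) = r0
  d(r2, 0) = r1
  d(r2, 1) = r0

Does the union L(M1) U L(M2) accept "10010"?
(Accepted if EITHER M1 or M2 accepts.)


M1: final=q2 accepted=False
M2: final=r0 accepted=False

No, union rejects (neither accepts)


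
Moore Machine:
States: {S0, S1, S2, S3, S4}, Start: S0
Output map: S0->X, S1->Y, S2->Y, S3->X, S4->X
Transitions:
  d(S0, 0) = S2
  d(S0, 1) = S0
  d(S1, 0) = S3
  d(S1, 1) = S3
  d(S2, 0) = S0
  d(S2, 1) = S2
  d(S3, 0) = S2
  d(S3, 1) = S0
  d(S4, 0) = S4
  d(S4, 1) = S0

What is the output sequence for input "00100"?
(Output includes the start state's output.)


Start: S0 (output X)
  --0--> S2 (output Y)
  --0--> S0 (output X)
  --1--> S0 (output X)
  --0--> S2 (output Y)
  --0--> S0 (output X)

"XYXXYX"


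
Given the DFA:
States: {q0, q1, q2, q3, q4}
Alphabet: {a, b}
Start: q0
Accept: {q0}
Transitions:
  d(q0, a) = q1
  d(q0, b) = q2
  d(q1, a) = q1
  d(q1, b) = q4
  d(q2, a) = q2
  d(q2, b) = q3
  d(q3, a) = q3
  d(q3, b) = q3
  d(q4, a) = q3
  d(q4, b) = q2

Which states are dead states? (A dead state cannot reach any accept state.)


Forward reachability from each state:
  q0 -> reaches accept state q0 (live)
  q1 -> reaches {q1, q2, q3, q4}, no accept state (dead)
  q2 -> reaches {q2, q3}, no accept state (dead)
  q3 -> reaches {q3}, no accept state (dead)
  q4 -> reaches {q2, q3, q4}, no accept state (dead)

{q1, q2, q3, q4}


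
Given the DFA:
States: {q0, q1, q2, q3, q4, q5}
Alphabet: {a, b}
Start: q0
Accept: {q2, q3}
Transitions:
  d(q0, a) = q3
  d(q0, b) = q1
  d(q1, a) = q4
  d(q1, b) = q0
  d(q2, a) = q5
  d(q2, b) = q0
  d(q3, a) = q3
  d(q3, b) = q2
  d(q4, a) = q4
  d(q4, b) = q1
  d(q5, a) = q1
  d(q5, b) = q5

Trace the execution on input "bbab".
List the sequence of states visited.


Input: bbab
d(q0, b) = q1
d(q1, b) = q0
d(q0, a) = q3
d(q3, b) = q2


q0 -> q1 -> q0 -> q3 -> q2


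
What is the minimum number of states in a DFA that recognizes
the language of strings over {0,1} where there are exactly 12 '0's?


States: count = 0, 1, ..., 12 (that's 13 states), plus a dead state for count > 12.
Total: 13 + 1 = 14. Accept = count-12 state.

14


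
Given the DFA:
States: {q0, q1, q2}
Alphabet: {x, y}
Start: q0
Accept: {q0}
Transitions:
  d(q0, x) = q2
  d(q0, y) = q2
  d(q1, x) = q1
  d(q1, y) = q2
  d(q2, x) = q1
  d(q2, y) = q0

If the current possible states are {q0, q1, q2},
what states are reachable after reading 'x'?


Apply transition on 'x' from each current state:
  d(q0, x) = q2
  d(q1, x) = q1
  d(q2, x) = q1

{q1, q2}


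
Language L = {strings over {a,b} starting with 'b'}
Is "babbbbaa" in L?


first symbol = 'b'

Yes, "babbbbaa" is in L


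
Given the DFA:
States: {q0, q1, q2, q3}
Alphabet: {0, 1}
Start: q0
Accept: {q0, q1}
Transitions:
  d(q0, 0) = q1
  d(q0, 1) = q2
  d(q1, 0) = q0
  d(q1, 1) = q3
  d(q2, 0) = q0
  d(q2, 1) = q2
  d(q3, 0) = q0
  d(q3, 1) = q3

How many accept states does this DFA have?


Accept states listed: {q0, q1}
Counting: q0(1) q1(2)

2


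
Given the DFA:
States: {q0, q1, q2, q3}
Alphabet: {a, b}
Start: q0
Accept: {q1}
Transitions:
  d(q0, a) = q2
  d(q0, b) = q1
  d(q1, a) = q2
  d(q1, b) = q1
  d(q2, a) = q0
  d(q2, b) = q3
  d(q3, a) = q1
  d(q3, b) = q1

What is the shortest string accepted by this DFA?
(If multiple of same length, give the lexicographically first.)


BFS by string length (lex-first path to each state shown):
  len 0: q0<-""
  len 1: q1<-"b", q2<-"a"
Found accept state at length 1.

"b"


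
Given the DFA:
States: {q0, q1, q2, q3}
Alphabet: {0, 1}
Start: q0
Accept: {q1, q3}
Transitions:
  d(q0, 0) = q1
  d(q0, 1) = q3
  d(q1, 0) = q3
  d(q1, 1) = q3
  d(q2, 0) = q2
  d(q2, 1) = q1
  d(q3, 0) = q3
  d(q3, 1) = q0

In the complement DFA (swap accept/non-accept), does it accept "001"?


Trace: q0 -> q1 -> q3 -> q0
Final: q0
Original accept: {q1, q3}
Complement: q0 is not in original accept

Yes, complement accepts (original rejects)


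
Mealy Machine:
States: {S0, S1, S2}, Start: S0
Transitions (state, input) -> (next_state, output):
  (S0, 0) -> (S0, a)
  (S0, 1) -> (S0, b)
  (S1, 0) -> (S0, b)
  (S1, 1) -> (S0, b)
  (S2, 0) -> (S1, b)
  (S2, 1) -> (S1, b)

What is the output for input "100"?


Step-by-step:
  (S0, 1) -> (S0, b)
  (S0, 0) -> (S0, a)
  (S0, 0) -> (S0, a)

"baa"


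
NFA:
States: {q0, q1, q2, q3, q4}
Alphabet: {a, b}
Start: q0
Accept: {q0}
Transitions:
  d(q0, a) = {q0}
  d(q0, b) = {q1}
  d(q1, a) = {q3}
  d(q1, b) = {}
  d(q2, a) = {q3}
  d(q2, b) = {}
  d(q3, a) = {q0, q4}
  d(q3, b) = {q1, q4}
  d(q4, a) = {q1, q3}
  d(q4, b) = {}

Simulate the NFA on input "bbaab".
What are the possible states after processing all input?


Start: {q0}
  --b--> {q1}
  --b--> {}
  --a--> {}
  --a--> {}
  --b--> {}

{} (empty set, no valid transitions)


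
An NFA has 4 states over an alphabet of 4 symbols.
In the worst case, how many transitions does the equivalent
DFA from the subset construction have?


Subset construction: one DFA state per subset of NFA states = 2^4 = 16 states.
Each DFA state has 4 outgoing transitions: 16 * 4 = 64

64


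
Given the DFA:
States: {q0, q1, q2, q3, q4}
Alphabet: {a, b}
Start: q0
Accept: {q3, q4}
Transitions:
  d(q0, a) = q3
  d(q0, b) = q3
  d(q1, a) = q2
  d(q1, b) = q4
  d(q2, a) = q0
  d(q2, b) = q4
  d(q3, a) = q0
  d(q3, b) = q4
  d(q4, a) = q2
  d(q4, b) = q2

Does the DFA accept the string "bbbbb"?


Trace: q0 -> q3 -> q4 -> q2 -> q4 -> q2
Final state: q2
Accept states: {q3, q4}

No, rejected (final state q2 is not an accept state)


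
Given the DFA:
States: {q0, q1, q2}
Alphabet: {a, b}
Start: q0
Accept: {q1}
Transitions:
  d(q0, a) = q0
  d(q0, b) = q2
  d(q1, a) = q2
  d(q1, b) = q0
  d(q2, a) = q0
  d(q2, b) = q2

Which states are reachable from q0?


BFS from q0:
  layer 0: {q0}
  layer 1: {q2}

{q0, q2}


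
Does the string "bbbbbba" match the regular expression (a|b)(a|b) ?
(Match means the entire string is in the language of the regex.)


|string| = 7; first = 'b'; last = 'a'

No, "bbbbbba" does not match (a|b)(a|b)


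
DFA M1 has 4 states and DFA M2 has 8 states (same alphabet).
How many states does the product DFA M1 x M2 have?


Product construction pairs every M1 state with every M2 state.
4 * 8 = 32

32


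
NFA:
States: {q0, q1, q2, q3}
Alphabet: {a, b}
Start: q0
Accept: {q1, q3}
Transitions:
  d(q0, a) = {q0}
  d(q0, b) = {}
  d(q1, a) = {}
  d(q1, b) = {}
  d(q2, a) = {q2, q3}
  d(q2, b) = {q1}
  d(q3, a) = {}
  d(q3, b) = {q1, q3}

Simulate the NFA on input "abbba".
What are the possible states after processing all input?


Start: {q0}
  --a--> {q0}
  --b--> {}
  --b--> {}
  --b--> {}
  --a--> {}

{} (empty set, no valid transitions)


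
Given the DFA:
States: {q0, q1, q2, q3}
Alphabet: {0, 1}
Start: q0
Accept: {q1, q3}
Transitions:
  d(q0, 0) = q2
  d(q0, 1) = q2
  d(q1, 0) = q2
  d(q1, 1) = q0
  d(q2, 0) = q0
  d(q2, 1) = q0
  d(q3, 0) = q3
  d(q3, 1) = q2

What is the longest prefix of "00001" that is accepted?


Run the DFA, marking each prefix where the state is accepting:
  "" -> q0 [reject]
  "0" -> q2 [reject]
  "00" -> q0 [reject]
  "000" -> q2 [reject]
  "0000" -> q0 [reject]
  "00001" -> q2 [reject]

No prefix is accepted


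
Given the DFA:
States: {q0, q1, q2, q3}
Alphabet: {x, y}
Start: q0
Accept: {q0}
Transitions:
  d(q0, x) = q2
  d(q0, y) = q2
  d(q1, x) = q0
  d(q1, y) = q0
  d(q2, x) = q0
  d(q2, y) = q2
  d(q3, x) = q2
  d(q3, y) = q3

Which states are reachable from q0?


BFS from q0:
  layer 0: {q0}
  layer 1: {q2}

{q0, q2}


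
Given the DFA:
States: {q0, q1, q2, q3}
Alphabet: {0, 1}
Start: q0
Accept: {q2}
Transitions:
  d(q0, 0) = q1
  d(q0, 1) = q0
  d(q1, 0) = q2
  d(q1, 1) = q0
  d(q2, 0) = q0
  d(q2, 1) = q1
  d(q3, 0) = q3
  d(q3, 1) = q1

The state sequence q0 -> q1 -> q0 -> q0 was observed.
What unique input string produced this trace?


Trace back each transition to find the symbol:
  q0 --[0]--> q1
  q1 --[1]--> q0
  q0 --[1]--> q0

"011"


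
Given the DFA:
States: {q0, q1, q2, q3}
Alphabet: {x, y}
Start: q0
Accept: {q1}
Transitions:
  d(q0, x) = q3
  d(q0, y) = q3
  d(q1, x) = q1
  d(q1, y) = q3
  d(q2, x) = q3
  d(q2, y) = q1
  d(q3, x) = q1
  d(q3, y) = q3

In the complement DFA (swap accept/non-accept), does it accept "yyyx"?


Trace: q0 -> q3 -> q3 -> q3 -> q1
Final: q1
Original accept: {q1}
Complement: q1 is in original accept

No, complement rejects (original accepts)
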